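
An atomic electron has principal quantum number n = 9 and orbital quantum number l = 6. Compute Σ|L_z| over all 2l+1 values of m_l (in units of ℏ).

Σ|L_z| = 42 ℏ

m_l runs from −6 to 6, i.e. {-6, -5, -4, -3, -2, -1, 0, 1, 2, 3, 4, 5, 6}.
Σ|m_l| = 2·6(6+1)/2 = 42.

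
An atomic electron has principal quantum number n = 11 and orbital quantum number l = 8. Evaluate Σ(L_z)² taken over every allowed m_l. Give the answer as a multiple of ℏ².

The allowed m_l values are -8, -7, -6, -5, -4, -3, -2, -1, 0, 1, 2, 3, 4, 5, 6, 7, 8.
Summing m² from −8 to 8: Σ m_l² = 408.

Σ(L_z)² = 408 ℏ²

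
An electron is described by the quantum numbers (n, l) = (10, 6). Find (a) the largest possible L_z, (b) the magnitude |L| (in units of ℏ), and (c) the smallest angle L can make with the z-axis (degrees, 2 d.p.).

L_z,max = lℏ = 6ℏ.
|L| = ℏ√(6·7) = √42 ℏ ≈ 6.481ℏ.
cos θ_min = 6/√42, so θ_min ≈ 22.21°.

L_z,max = 6ℏ; |L| = √42 ℏ ≈ 6.481ℏ; θ_min ≈ 22.21°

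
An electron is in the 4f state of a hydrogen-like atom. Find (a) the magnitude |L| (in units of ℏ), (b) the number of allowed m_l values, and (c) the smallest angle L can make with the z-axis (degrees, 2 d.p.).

|L| = 2√3 ℏ ≈ 3.464ℏ; 7 values; θ_min ≈ 30.00°

4f means n = 4, l = 3.
|L| = ℏ√(3·4) = 2√3 ℏ ≈ 3.464ℏ.
There are 2l+1 = 7 values of m_l.
cos θ_min = 3/√12, so θ_min ≈ 30.00°.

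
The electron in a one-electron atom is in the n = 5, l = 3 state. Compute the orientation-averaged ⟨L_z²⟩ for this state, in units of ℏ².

The allowed m_l values are -3, -2, -1, 0, 1, 2, 3.
Average of L_z² over 7 states: 28/7 ℏ² = 4 ℏ².

⟨L_z²⟩ = 4 ℏ²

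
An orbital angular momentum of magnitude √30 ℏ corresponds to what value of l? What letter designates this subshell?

l = 5 (h orbital)

|L| = ℏ√(l(l+1)), so l(l+1) = 30.
l² + l − 30 = 0 ⇒ l = 5.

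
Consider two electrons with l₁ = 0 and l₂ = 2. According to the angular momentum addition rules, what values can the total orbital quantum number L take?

Angular momentum addition gives L = |l₁ − l₂|, …, l₁ + l₂.
So L can be 2.

L = 2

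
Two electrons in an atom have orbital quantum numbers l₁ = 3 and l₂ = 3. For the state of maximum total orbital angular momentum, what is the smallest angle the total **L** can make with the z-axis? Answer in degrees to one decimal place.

By the triangle rule, |l₁ − l₂| ≤ L ≤ l₁ + l₂.
L ∈ {0, 1, 2, 3, 4, 5, 6}.
The maximum is L = 6, with |L_tot| = ℏ√(6·7) = √42 ℏ.
The minimum angle with z is arccos(6/√42) ≈ 22.2°.

θ_min ≈ 22.2°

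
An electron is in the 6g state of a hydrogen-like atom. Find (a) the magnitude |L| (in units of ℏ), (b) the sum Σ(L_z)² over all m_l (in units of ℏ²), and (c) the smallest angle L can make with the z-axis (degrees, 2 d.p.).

|L| = 2√5 ℏ ≈ 4.472ℏ; Σ(L_z)² = 60 ℏ²; θ_min ≈ 26.57°

For 6g, l = 4.
|L| = ℏ√(4·5) = 2√5 ℏ ≈ 4.472ℏ.
Σ m_l² = 60, so Σ(L_z)² = 60 ℏ².
cos θ_min = 4/√20, so θ_min ≈ 26.57°.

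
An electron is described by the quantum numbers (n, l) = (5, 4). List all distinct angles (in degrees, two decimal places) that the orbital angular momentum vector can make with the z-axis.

|L|² = l(l+1)ℏ² = 20ℏ², so |L| = 2√5 ℏ.
cos θ = m_l/√20 for each m_l ∈ {-4, -3, -2, -1, 0, 1, 2, 3, 4}.

θ ∈ {26.57°, 47.87°, 63.43°, 77.08°, 90.00°, 102.92°, 116.57°, 132.13°, 153.43°}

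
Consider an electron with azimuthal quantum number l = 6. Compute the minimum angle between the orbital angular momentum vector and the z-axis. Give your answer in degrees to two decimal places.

θ_min ≈ 22.21°

|L|² = l(l+1)ℏ² = 42ℏ², so |L| = √42 ℏ.
The smallest angle corresponds to the largest L_z, i.e. m_l = l = 6, giving L_z = 6ℏ.
cos θ_min = 6/√42, so θ_min ≈ 22.21°.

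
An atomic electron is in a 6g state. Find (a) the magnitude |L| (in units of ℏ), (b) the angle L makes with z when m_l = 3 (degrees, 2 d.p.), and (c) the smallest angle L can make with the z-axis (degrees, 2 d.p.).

6g means n = 6, l = 4.
|L| = ℏ√(4·5) = 2√5 ℏ ≈ 4.472ℏ.
For m_l = 3: cos θ = 3/√20, θ ≈ 47.87°.
cos θ_min = 4/√20, so θ_min ≈ 26.57°.

|L| = 2√5 ℏ ≈ 4.472ℏ; θ(m_l=3) ≈ 47.87°; θ_min ≈ 26.57°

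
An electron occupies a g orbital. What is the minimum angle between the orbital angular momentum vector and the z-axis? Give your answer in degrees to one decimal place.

For a g orbital, l = 4.
|L|² = l(l+1)ℏ² = 20ℏ², so |L| = 2√5 ℏ.
The smallest angle corresponds to the largest L_z, i.e. m_l = l = 4, giving L_z = 4ℏ.
cos θ_min = 4/√20, so θ_min ≈ 26.6°.

θ_min ≈ 26.6°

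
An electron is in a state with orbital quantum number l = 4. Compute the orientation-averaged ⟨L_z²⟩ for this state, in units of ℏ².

m_l ∈ {-4, -3, -2, -1, 0, 1, 2, 3, 4}.
Average of L_z² over 9 states: 60/9 ℏ² = 6.667 ℏ².

⟨L_z²⟩ = 6.667 ℏ²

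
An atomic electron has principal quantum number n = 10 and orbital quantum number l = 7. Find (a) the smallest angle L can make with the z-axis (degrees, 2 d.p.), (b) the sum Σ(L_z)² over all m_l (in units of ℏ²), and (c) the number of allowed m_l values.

θ_min ≈ 20.70°; Σ(L_z)² = 280 ℏ²; 15 values

cos θ_min = 7/√56, so θ_min ≈ 20.70°.
Σ m_l² = 280, so Σ(L_z)² = 280 ℏ².
There are 2l+1 = 15 values of m_l.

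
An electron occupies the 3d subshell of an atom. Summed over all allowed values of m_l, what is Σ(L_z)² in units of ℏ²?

For 3d, l = 2.
The allowed m_l values are -2, -1, 0, 1, 2.
Σ m_l² = l(l+1)(2l+1)/3 = 2·3·5/3 = 10.

Σ(L_z)² = 10 ℏ²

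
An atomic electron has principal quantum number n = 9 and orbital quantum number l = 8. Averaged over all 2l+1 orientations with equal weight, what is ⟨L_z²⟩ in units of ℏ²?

m_l ∈ {-8, -7, -6, -5, -4, -3, -2, -1, 0, 1, 2, 3, 4, 5, 6, 7, 8}.
⟨L_z²⟩ = ℏ²·(Σ m_l²)/(2l+1) = ℏ²·408/17 = 24ℏ².

⟨L_z²⟩ = 24 ℏ²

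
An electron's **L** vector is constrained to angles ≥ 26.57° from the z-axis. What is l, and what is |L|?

At minimum angle, m_l = l, so cos θ = l/√(l(l+1)); cos²θ = l/(l+1) = 0.7999.
l = cos²θ/sin²θ ≈ 4.
Then |L| = ℏ√(4·5) = 2√5 ℏ.

l = 4, |L| = 2√5 ℏ ≈ 4.472ℏ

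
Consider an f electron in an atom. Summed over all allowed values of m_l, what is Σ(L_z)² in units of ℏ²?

Σ(L_z)² = 28 ℏ²

The letter f corresponds to l = 3.
The allowed m_l values are -3, -2, -1, 0, 1, 2, 3.
Summing m² from −3 to 3: Σ m_l² = 28.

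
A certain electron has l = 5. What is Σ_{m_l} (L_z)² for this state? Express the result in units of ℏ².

The allowed m_l values are -5, -4, -3, -2, -1, 0, 1, 2, 3, 4, 5.
Σ m_l² = l(l+1)(2l+1)/3 = 5·6·11/3 = 110.

Σ(L_z)² = 110 ℏ²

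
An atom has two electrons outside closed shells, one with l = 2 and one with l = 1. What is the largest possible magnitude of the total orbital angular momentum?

L runs from |2 − 1| = 1 to 2 + 1 = 3.
Allowed values: L = 1, 2, 3.
The largest magnitude corresponds to L = 3: |L_tot| = ℏ√(3·4) = 2√3 ℏ.

|L_tot|_max = 2√3 ℏ ≈ 3.464ℏ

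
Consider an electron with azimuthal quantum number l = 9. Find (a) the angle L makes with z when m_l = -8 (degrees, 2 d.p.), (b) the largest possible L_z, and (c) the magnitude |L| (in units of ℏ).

θ(m_l=-8) ≈ 147.49°; L_z,max = 9ℏ; |L| = 3√10 ℏ ≈ 9.487ℏ

For m_l = -8: cos θ = -8/√90, θ ≈ 147.49°.
L_z,max = lℏ = 9ℏ.
|L| = ℏ√(9·10) = 3√10 ℏ ≈ 9.487ℏ.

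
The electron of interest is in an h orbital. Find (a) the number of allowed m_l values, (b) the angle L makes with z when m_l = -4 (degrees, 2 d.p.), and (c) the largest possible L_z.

An h state has l = 5.
There are 2l+1 = 11 values of m_l.
For m_l = -4: cos θ = -4/√30, θ ≈ 136.91°.
L_z,max = lℏ = 5ℏ.

11 values; θ(m_l=-4) ≈ 136.91°; L_z,max = 5ℏ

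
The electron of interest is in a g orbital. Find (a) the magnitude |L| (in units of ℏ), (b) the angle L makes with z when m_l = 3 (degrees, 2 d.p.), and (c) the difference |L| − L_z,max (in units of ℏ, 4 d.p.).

A g state has l = 4.
|L| = ℏ√(4·5) = 2√5 ℏ ≈ 4.472ℏ.
For m_l = 3: cos θ = 3/√20, θ ≈ 47.87°.
|L| − L_z,max = (2√5 − 4)ℏ ≈ 0.4721ℏ.

|L| = 2√5 ℏ ≈ 4.472ℏ; θ(m_l=3) ≈ 47.87°; |L|−L_z,max ≈ 0.4721ℏ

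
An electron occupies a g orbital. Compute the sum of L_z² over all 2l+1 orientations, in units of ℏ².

For a g orbital, l = 4.
The allowed m_l values are -4, -3, -2, -1, 0, 1, 2, 3, 4.
Σ m_l² = 2·(1 + 4 + 9 + 16) = 60.

Σ(L_z)² = 60 ℏ²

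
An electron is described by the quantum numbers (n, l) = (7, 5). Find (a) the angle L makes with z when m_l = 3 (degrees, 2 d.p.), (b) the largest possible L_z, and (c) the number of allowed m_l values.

For m_l = 3: cos θ = 3/√30, θ ≈ 56.79°.
L_z,max = lℏ = 5ℏ.
There are 2l+1 = 11 values of m_l.

θ(m_l=3) ≈ 56.79°; L_z,max = 5ℏ; 11 values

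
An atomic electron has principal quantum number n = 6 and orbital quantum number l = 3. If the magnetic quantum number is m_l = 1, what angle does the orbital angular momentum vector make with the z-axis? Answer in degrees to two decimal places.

|L| = √(l(l+1)) ℏ = 2√3 ℏ.
L_z = m_l ℏ = 1ℏ.
cos θ = L_z/|L| = 1/√12, so θ ≈ 73.22°.

θ ≈ 73.22°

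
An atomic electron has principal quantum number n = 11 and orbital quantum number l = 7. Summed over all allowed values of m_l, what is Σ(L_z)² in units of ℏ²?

Σ(L_z)² = 280 ℏ²

The allowed m_l values are -7, -6, -5, -4, -3, -2, -1, 0, 1, 2, 3, 4, 5, 6, 7.
Σ m_l² = 2·(1 + 4 + 9 + 16 + 25 + 36 + 49) = 280.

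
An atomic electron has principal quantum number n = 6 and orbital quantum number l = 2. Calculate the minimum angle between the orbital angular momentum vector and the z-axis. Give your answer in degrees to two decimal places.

θ_min ≈ 35.26°

|L| = √(l(l+1)) ℏ = √6 ℏ.
The smallest angle corresponds to the largest L_z, i.e. m_l = l = 2, giving L_z = 2ℏ.
cos θ_min = 2/√6, so θ_min ≈ 35.26°.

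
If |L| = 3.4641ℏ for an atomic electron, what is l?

Since |L|² = l(l+1)ℏ², l(l+1) = 12.
The positive root is l = 3.

l = 3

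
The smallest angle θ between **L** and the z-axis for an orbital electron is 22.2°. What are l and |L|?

l = 6, |L| = √42 ℏ ≈ 6.481ℏ

cos θ_min = l/√(l(l+1)) = √(l/(l+1)), so l/(l+1) = cos²(22.2°) = 0.8572.
Solving: l = 6.
Then |L| = ℏ√(6·7) = √42 ℏ.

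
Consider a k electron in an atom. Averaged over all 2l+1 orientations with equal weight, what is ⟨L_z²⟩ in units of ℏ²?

For a k orbital, l = 7.
m_l runs from −7 to 7, i.e. {-7, -6, -5, -4, -3, -2, -1, 0, 1, 2, 3, 4, 5, 6, 7}.
Average of L_z² over 15 states: 280/15 ℏ² = 18.67 ℏ².

⟨L_z²⟩ = 18.67 ℏ²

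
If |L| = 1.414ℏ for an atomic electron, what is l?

l = 1

|L| = ℏ√(l(l+1)), so l(l+1) = 2.
l² + l − 2 = 0 ⇒ l = 1.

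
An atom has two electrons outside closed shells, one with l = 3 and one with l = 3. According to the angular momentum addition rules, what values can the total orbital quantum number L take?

L runs from |3 − 3| = 0 to 3 + 3 = 6.
Allowed values: L = 0, 1, 2, 3, 4, 5, 6.

L = 0, 1, 2, 3, 4, 5, 6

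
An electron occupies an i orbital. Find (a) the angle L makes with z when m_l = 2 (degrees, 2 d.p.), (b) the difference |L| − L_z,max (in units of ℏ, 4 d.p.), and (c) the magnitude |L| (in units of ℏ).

An i state has l = 6.
For m_l = 2: cos θ = 2/√42, θ ≈ 72.02°.
|L| − L_z,max = (√42 − 6)ℏ ≈ 0.4807ℏ.
|L| = ℏ√(6·7) = √42 ℏ ≈ 6.481ℏ.

θ(m_l=2) ≈ 72.02°; |L|−L_z,max ≈ 0.4807ℏ; |L| = √42 ℏ ≈ 6.481ℏ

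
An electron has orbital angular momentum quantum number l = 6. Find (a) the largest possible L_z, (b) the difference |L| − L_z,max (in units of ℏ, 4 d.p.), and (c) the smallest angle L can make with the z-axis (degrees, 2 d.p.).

L_z,max = 6ℏ; |L|−L_z,max ≈ 0.4807ℏ; θ_min ≈ 22.21°

L_z,max = lℏ = 6ℏ.
|L| − L_z,max = (√42 − 6)ℏ ≈ 0.4807ℏ.
cos θ_min = 6/√42, so θ_min ≈ 22.21°.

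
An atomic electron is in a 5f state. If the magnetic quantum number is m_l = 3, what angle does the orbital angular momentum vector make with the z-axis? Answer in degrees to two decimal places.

θ ≈ 30.00°

For 5f, l = 3.
|L|² = l(l+1)ℏ² = 12ℏ², so |L| = 2√3 ℏ.
L_z = m_l ℏ = 3ℏ.
cos θ = L_z/|L| = 3/√12, so θ ≈ 30.00°.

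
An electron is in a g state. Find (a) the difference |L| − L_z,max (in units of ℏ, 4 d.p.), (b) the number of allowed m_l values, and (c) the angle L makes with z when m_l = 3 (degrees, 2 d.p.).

|L|−L_z,max ≈ 0.4721ℏ; 9 values; θ(m_l=3) ≈ 47.87°

G corresponds to l = 4.
|L| − L_z,max = (2√5 − 4)ℏ ≈ 0.4721ℏ.
There are 2l+1 = 9 values of m_l.
For m_l = 3: cos θ = 3/√20, θ ≈ 47.87°.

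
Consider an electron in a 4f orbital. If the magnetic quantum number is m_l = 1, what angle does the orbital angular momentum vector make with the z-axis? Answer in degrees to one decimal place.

For 4f, l = 3.
|L|² = l(l+1)ℏ² = 12ℏ², so |L| = 2√3 ℏ.
L_z = m_l ℏ = 1ℏ.
cos θ = L_z/|L| = 1/√12, so θ ≈ 73.2°.

θ ≈ 73.2°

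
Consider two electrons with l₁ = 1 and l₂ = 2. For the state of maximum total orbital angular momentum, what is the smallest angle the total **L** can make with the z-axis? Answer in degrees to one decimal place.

The total orbital quantum number L ranges from |l₁ − l₂| to l₁ + l₂ in integer steps.
L ∈ {1, 2, 3}.
The maximum is L = 3, with |L_tot| = ℏ√(3·4) = 2√3 ℏ.
The minimum angle with z is arccos(3/√12) ≈ 30.0°.

θ_min ≈ 30.0°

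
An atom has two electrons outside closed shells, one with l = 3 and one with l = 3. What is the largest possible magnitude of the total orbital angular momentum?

Angular momentum addition gives L = |l₁ − l₂|, …, l₁ + l₂.
So L can be 0, 1, 2, 3, 4, 5, 6.
The largest magnitude corresponds to L = 6: |L_tot| = ℏ√(6·7) = √42 ℏ.

|L_tot|_max = √42 ℏ ≈ 6.481ℏ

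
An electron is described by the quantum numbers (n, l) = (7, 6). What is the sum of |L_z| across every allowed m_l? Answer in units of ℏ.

The allowed m_l values are -6, -5, -4, -3, -2, -1, 0, 1, 2, 3, 4, 5, 6.
Σ|m_l| = l(l+1) = 42.

Σ|L_z| = 42 ℏ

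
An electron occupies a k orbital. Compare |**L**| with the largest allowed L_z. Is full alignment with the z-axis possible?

No: L_z,max = 7ℏ < |L| = 2√14 ℏ ≈ 7.483ℏ

The letter k corresponds to l = 7.
|L| = 2√14 ℏ ≈ 7.4833ℏ, while L_z,max = lℏ = 7ℏ.
Since |L| > L_z,max, the vector can never point exactly along z; the closest it comes is θ_min = arccos(7/√56) ≈ 20.7°.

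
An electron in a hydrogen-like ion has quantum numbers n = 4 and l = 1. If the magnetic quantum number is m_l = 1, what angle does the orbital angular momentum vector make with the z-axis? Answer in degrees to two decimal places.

θ ≈ 45.00°

|L|² = l(l+1)ℏ² = 2ℏ², so |L| = √2 ℏ.
L_z = m_l ℏ = 1ℏ.
cos θ = L_z/|L| = 1/√2, so θ ≈ 45.00°.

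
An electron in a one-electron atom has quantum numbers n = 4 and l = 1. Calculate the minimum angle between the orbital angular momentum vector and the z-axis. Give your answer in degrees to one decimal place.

θ_min ≈ 45.0°

|L|² = l(l+1)ℏ² = 2ℏ², so |L| = √2 ℏ.
The smallest angle corresponds to the largest L_z, i.e. m_l = l = 1, giving L_z = 1ℏ.
cos θ_min = 1/√2, so θ_min ≈ 45.0°.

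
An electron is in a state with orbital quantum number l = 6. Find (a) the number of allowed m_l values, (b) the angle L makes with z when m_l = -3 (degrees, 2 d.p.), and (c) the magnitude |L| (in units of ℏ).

There are 2l+1 = 13 values of m_l.
For m_l = -3: cos θ = -3/√42, θ ≈ 117.58°.
|L| = ℏ√(6·7) = √42 ℏ ≈ 6.481ℏ.

13 values; θ(m_l=-3) ≈ 117.58°; |L| = √42 ℏ ≈ 6.481ℏ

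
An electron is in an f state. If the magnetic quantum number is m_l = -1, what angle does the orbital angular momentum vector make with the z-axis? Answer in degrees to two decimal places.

θ ≈ 106.78°

An f state has l = 3.
|L| = ℏ√(l(l+1)) = 2√3 ℏ.
L_z = m_l ℏ = −1ℏ.
cos θ = L_z/|L| = -1/√12, so θ ≈ 106.78°.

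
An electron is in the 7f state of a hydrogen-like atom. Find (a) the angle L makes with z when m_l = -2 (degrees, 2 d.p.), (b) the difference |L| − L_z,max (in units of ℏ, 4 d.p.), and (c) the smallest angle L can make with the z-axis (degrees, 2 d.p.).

θ(m_l=-2) ≈ 125.26°; |L|−L_z,max ≈ 0.4641ℏ; θ_min ≈ 30.00°

7f means n = 7, l = 3.
For m_l = -2: cos θ = -2/√12, θ ≈ 125.26°.
|L| − L_z,max = (2√3 − 3)ℏ ≈ 0.4641ℏ.
cos θ_min = 3/√12, so θ_min ≈ 30.00°.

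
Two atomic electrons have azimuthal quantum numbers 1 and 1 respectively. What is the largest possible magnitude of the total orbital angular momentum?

|L_tot|_max = √6 ℏ ≈ 2.449ℏ

The total orbital quantum number L ranges from |l₁ − l₂| to l₁ + l₂ in integer steps.
Allowed values: L = 0, 1, 2.
The largest magnitude corresponds to L = 2: |L_tot| = ℏ√(2·3) = √6 ℏ.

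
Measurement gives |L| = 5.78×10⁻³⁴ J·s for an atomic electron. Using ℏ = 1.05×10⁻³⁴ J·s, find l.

l = 5

|L|/ℏ = (5.78×10⁻³⁴)/(1.05×10⁻³⁴) ≈ 5.505.
Set l(l+1) = 30.30; the integer solution is l = 5.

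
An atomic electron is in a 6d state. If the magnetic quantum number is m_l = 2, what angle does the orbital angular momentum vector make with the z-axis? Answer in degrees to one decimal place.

The 6d subshell has l = 2.
|L|² = l(l+1)ℏ² = 6ℏ², so |L| = √6 ℏ.
L_z = m_l ℏ = 2ℏ.
cos θ = L_z/|L| = 2/√6, so θ ≈ 35.3°.

θ ≈ 35.3°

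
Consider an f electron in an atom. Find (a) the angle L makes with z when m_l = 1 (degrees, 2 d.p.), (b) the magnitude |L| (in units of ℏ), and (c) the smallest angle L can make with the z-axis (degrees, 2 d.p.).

An f state has l = 3.
For m_l = 1: cos θ = 1/√12, θ ≈ 73.22°.
|L| = ℏ√(3·4) = 2√3 ℏ ≈ 3.464ℏ.
cos θ_min = 3/√12, so θ_min ≈ 30.00°.

θ(m_l=1) ≈ 73.22°; |L| = 2√3 ℏ ≈ 3.464ℏ; θ_min ≈ 30.00°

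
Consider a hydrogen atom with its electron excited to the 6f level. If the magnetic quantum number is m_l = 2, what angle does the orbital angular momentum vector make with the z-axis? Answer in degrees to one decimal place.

θ ≈ 54.7°

The 6f level has l = 3.
|L|² = l(l+1)ℏ² = 12ℏ², so |L| = 2√3 ℏ.
L_z = m_l ℏ = 2ℏ.
cos θ = L_z/|L| = 2/√12, so θ ≈ 54.7°.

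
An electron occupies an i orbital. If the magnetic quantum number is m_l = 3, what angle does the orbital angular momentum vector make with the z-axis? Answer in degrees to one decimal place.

An i state has l = 6.
|L|² = l(l+1)ℏ² = 42ℏ², so |L| = √42 ℏ.
L_z = m_l ℏ = 3ℏ.
cos θ = L_z/|L| = 3/√42, so θ ≈ 62.4°.

θ ≈ 62.4°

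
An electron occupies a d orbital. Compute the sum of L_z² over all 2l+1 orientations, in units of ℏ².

Σ(L_z)² = 10 ℏ²

For a d orbital, l = 2.
m_l ∈ {-2, -1, 0, 1, 2}.
Σ m_l² = 2·(1 + 4) = 10.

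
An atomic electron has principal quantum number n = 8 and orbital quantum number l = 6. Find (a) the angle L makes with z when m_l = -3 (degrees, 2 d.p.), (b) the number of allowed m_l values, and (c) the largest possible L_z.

θ(m_l=-3) ≈ 117.58°; 13 values; L_z,max = 6ℏ

For m_l = -3: cos θ = -3/√42, θ ≈ 117.58°.
There are 2l+1 = 13 values of m_l.
L_z,max = lℏ = 6ℏ.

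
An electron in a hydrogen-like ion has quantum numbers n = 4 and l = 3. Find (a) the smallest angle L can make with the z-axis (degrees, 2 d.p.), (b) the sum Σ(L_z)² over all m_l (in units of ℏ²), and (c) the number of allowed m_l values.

cos θ_min = 3/√12, so θ_min ≈ 30.00°.
Σ m_l² = 28, so Σ(L_z)² = 28 ℏ².
There are 2l+1 = 7 values of m_l.

θ_min ≈ 30.00°; Σ(L_z)² = 28 ℏ²; 7 values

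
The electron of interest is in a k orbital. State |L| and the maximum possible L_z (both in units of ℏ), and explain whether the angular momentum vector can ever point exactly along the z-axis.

The letter k corresponds to l = 7.
|L| = 2√14 ℏ ≈ 7.4833ℏ, while L_z,max = lℏ = 7ℏ.
Since |L| > L_z,max, the vector can never point exactly along z; the closest it comes is θ_min = arccos(7/√56) ≈ 20.7°.

No: L_z,max = 7ℏ < |L| = 2√14 ℏ ≈ 7.483ℏ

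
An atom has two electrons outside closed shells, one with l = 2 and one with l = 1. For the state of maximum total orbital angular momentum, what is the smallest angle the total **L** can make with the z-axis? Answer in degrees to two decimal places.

The total orbital quantum number L ranges from |l₁ − l₂| to l₁ + l₂ in integer steps.
L ∈ {1, 2, 3}.
The maximum is L = 3, with |L_tot| = ℏ√(3·4) = 2√3 ℏ.
The minimum angle with z is arccos(3/√12) ≈ 30.00°.

θ_min ≈ 30.00°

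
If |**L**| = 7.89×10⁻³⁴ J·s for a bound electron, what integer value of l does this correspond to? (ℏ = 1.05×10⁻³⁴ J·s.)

l = 7

|L|/ℏ = (7.89×10⁻³⁴)/(1.05×10⁻³⁴) ≈ 7.514.
Set l(l+1) = 56.46; the integer solution is l = 7.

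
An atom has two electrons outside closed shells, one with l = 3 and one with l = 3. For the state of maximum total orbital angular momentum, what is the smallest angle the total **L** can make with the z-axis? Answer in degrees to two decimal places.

By the triangle rule, |l₁ − l₂| ≤ L ≤ l₁ + l₂.
So L can be 0, 1, 2, 3, 4, 5, 6.
The maximum is L = 6, with |L_tot| = ℏ√(6·7) = √42 ℏ.
The minimum angle with z is arccos(6/√42) ≈ 22.21°.

θ_min ≈ 22.21°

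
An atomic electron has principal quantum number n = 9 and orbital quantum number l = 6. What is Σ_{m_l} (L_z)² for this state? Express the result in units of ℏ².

Σ(L_z)² = 182 ℏ²

m_l runs from −6 to 6, i.e. {-6, -5, -4, -3, -2, -1, 0, 1, 2, 3, 4, 5, 6}.
Σ m_l² = 2·(1 + 4 + 9 + 16 + 25 + 36) = 182.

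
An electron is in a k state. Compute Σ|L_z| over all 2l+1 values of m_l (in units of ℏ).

The letter k corresponds to l = 7.
m_l runs from −7 to 7, i.e. {-7, -6, -5, -4, -3, -2, -1, 0, 1, 2, 3, 4, 5, 6, 7}.
Σ|m_l| = 2(1+2+…+7) = 56.

Σ|L_z| = 56 ℏ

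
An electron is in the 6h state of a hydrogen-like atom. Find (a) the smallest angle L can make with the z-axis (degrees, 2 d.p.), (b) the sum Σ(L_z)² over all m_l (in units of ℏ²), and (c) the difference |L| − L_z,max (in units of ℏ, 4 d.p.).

The 6h subshell has l = 5.
cos θ_min = 5/√30, so θ_min ≈ 24.09°.
Σ m_l² = 110, so Σ(L_z)² = 110 ℏ².
|L| − L_z,max = (√30 − 5)ℏ ≈ 0.4772ℏ.

θ_min ≈ 24.09°; Σ(L_z)² = 110 ℏ²; |L|−L_z,max ≈ 0.4772ℏ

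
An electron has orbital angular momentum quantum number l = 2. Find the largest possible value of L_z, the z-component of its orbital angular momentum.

L_z,max = 2ℏ

L_z = m_l ℏ with m_l ∈ {−2, …, 2}; the maximum is m_l = 2.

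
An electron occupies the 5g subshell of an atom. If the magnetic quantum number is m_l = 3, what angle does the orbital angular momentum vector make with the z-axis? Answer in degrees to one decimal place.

θ ≈ 47.9°

For 5g, l = 4.
|L|² = l(l+1)ℏ² = 20ℏ², so |L| = 2√5 ℏ.
L_z = m_l ℏ = 3ℏ.
cos θ = L_z/|L| = 3/√20, so θ ≈ 47.9°.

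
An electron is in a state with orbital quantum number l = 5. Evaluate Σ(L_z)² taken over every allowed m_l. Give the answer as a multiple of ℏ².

Σ(L_z)² = 110 ℏ²

The allowed m_l values are -5, -4, -3, -2, -1, 0, 1, 2, 3, 4, 5.
Σ m_l² = l(l+1)(2l+1)/3 = 5·6·11/3 = 110.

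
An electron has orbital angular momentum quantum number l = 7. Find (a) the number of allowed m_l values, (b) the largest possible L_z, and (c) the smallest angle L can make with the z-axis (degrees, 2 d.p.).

There are 2l+1 = 15 values of m_l.
L_z,max = lℏ = 7ℏ.
cos θ_min = 7/√56, so θ_min ≈ 20.70°.

15 values; L_z,max = 7ℏ; θ_min ≈ 20.70°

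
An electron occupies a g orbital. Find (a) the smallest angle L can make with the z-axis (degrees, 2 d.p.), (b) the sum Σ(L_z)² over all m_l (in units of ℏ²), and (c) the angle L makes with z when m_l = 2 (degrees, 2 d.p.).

The letter g corresponds to l = 4.
cos θ_min = 4/√20, so θ_min ≈ 26.57°.
Σ m_l² = 60, so Σ(L_z)² = 60 ℏ².
For m_l = 2: cos θ = 2/√20, θ ≈ 63.43°.

θ_min ≈ 26.57°; Σ(L_z)² = 60 ℏ²; θ(m_l=2) ≈ 63.43°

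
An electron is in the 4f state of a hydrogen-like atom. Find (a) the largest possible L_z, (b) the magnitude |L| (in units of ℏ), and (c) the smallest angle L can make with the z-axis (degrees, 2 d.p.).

L_z,max = 3ℏ; |L| = 2√3 ℏ ≈ 3.464ℏ; θ_min ≈ 30.00°

For 4f, l = 3.
L_z,max = lℏ = 3ℏ.
|L| = ℏ√(3·4) = 2√3 ℏ ≈ 3.464ℏ.
cos θ_min = 3/√12, so θ_min ≈ 30.00°.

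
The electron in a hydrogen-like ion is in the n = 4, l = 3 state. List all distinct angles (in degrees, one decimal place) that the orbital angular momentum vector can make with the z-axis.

|L|² = l(l+1)ℏ² = 12ℏ², so |L| = 2√3 ℏ.
cos θ = m_l/√12 for each m_l ∈ {-3, -2, -1, 0, 1, 2, 3}.

θ ∈ {30.0°, 54.7°, 73.2°, 90.0°, 106.8°, 125.3°, 150.0°}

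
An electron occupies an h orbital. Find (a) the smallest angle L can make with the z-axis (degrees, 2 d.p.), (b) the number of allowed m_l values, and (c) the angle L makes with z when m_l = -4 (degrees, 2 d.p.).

θ_min ≈ 24.09°; 11 values; θ(m_l=-4) ≈ 136.91°

An h state has l = 5.
cos θ_min = 5/√30, so θ_min ≈ 24.09°.
There are 2l+1 = 11 values of m_l.
For m_l = -4: cos θ = -4/√30, θ ≈ 136.91°.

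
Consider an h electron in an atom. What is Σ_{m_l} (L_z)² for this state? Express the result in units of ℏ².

An h state has l = 5.
m_l runs from −5 to 5, i.e. {-5, -4, -3, -2, -1, 0, 1, 2, 3, 4, 5}.
Σ m_l² = l(l+1)(2l+1)/3 = 5·6·11/3 = 110.

Σ(L_z)² = 110 ℏ²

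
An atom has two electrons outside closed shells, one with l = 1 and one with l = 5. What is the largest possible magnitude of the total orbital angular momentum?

Angular momentum addition gives L = |l₁ − l₂|, …, l₁ + l₂.
Allowed values: L = 4, 5, 6.
The largest magnitude corresponds to L = 6: |L_tot| = ℏ√(6·7) = √42 ℏ.

|L_tot|_max = √42 ℏ ≈ 6.481ℏ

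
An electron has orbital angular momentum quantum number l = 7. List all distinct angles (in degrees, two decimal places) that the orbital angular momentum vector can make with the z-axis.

|L| = √(l(l+1)) ℏ = 2√14 ℏ.
cos θ = m_l/√56 for each m_l ∈ {-7, -6, -5, -4, -3, -2, -1, 0, 1, 2, 3, 4, 5, 6, 7}.

θ ∈ {20.70°, 36.70°, 48.08°, 57.69°, 66.37°, 74.50°, 82.32°, 90.00°, 97.68°, 105.50°, 113.63°, 122.31°, 131.92°, 143.30°, 159.30°}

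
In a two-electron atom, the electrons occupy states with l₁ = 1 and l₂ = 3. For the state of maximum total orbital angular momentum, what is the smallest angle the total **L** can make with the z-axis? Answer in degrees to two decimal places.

θ_min ≈ 26.57°

The total orbital quantum number L ranges from |l₁ − l₂| to l₁ + l₂ in integer steps.
So L can be 2, 3, 4.
The maximum is L = 4, with |L_tot| = ℏ√(4·5) = 2√5 ℏ.
The minimum angle with z is arccos(4/√20) ≈ 26.57°.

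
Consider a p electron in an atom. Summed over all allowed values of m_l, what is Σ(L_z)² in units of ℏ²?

Σ(L_z)² = 2 ℏ²

A p state has l = 1.
m_l runs from −1 to 1, i.e. {-1, 0, 1}.
Σ m_l² = l(l+1)(2l+1)/3 = 1·2·3/3 = 2.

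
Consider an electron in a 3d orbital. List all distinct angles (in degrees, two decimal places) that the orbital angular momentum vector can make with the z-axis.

θ ∈ {35.26°, 65.91°, 90.00°, 114.09°, 144.74°}

The 3d subshell has l = 2.
|L| = √(l(l+1)) ℏ = √6 ℏ.
cos θ = m_l/√6 for each m_l ∈ {-2, -1, 0, 1, 2}.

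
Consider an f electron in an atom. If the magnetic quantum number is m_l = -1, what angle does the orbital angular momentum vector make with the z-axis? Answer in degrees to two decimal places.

θ ≈ 106.78°

An f state has l = 3.
|L|² = l(l+1)ℏ² = 12ℏ², so |L| = 2√3 ℏ.
L_z = m_l ℏ = −1ℏ.
cos θ = L_z/|L| = -1/√12, so θ ≈ 106.78°.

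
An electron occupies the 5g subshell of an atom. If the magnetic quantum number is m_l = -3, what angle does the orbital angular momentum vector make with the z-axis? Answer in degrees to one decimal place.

θ ≈ 132.1°

For 5g, l = 4.
|L| = √(l(l+1)) ℏ = 2√5 ℏ.
L_z = m_l ℏ = −3ℏ.
cos θ = L_z/|L| = -3/√20, so θ ≈ 132.1°.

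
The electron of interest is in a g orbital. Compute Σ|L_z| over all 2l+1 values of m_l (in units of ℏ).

A g state has l = 4.
The allowed m_l values are -4, -3, -2, -1, 0, 1, 2, 3, 4.
Σ|m_l| = l(l+1) = 20.

Σ|L_z| = 20 ℏ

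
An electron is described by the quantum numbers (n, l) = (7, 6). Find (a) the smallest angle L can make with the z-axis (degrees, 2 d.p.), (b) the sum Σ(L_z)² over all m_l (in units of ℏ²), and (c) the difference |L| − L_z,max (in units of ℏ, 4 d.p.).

θ_min ≈ 22.21°; Σ(L_z)² = 182 ℏ²; |L|−L_z,max ≈ 0.4807ℏ

cos θ_min = 6/√42, so θ_min ≈ 22.21°.
Σ m_l² = 182, so Σ(L_z)² = 182 ℏ².
|L| − L_z,max = (√42 − 6)ℏ ≈ 0.4807ℏ.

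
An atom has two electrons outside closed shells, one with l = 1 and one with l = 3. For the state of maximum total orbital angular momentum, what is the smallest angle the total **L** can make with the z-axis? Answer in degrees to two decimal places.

By the triangle rule, |l₁ − l₂| ≤ L ≤ l₁ + l₂.
L ∈ {2, 3, 4}.
The maximum is L = 4, with |L_tot| = ℏ√(4·5) = 2√5 ℏ.
The minimum angle with z is arccos(4/√20) ≈ 26.57°.

θ_min ≈ 26.57°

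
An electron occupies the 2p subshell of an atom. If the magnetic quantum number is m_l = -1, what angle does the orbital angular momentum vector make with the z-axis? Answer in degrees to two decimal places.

The 2p subshell has l = 1.
|L| = √(l(l+1)) ℏ = √2 ℏ.
L_z = m_l ℏ = −1ℏ.
cos θ = L_z/|L| = -1/√2, so θ ≈ 135.00°.

θ ≈ 135.00°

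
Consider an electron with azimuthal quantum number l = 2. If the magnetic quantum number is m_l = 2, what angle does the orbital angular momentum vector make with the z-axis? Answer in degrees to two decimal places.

θ ≈ 35.26°

|L| = √(l(l+1)) ℏ = √6 ℏ.
L_z = m_l ℏ = 2ℏ.
cos θ = L_z/|L| = 2/√6, so θ ≈ 35.26°.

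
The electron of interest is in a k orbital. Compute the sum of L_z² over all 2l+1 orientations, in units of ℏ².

Σ(L_z)² = 280 ℏ²

The letter k corresponds to l = 7.
m_l runs from −7 to 7, i.e. {-7, -6, -5, -4, -3, -2, -1, 0, 1, 2, 3, 4, 5, 6, 7}.
Σ m_l² = 2·(1 + 4 + 9 + 16 + 25 + 36 + 49) = 280.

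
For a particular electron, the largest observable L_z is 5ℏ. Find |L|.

The maximum L_z equals lℏ, giving l = 5.
|L| = ℏ√(l(l+1)) = √30 ℏ.

|L| = √30 ℏ ≈ 5.477ℏ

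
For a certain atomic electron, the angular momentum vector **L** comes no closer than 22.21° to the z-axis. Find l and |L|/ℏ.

cos θ_min = l/√(l(l+1)) = √(l/(l+1)), so l/(l+1) = cos²(22.21°) = 0.8571.
Thus l = 0.8571/(1 − 0.8571) ≈ 6.
Then |L| = ℏ√(6·7) = √42 ℏ.

l = 6, |L| = √42 ℏ ≈ 6.481ℏ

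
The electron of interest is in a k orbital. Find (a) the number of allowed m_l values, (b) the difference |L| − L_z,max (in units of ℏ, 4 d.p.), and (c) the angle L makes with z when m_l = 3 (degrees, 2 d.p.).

The letter k corresponds to l = 7.
There are 2l+1 = 15 values of m_l.
|L| − L_z,max = (2√14 − 7)ℏ ≈ 0.4833ℏ.
For m_l = 3: cos θ = 3/√56, θ ≈ 66.37°.

15 values; |L|−L_z,max ≈ 0.4833ℏ; θ(m_l=3) ≈ 66.37°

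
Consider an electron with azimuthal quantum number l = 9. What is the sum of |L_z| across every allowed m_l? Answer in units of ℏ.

Σ|L_z| = 90 ℏ

m_l runs from −9 to 9, i.e. {-9, -8, -7, -6, -5, -4, -3, -2, -1, 0, 1, 2, 3, 4, 5, 6, 7, 8, 9}.
Σ|m_l| = 2(1+2+…+9) = 90.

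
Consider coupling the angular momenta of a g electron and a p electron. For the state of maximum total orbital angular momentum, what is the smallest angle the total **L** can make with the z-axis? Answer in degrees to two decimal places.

θ_min ≈ 24.09°

Angular momentum addition gives L = |l₁ − l₂|, …, l₁ + l₂.
L ∈ {3, 4, 5}.
The maximum is L = 5, with |L_tot| = ℏ√(5·6) = √30 ℏ.
The minimum angle with z is arccos(5/√30) ≈ 24.09°.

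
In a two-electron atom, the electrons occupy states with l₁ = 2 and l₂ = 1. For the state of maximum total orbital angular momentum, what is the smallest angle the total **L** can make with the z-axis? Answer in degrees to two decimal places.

θ_min ≈ 30.00°

By the triangle rule, |l₁ − l₂| ≤ L ≤ l₁ + l₂.
L ∈ {1, 2, 3}.
The maximum is L = 3, with |L_tot| = ℏ√(3·4) = 2√3 ℏ.
The minimum angle with z is arccos(3/√12) ≈ 30.00°.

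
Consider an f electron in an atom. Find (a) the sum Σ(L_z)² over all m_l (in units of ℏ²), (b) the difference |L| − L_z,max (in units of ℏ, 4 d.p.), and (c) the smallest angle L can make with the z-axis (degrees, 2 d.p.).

Σ(L_z)² = 28 ℏ²; |L|−L_z,max ≈ 0.4641ℏ; θ_min ≈ 30.00°

An f state has l = 3.
Σ m_l² = 28, so Σ(L_z)² = 28 ℏ².
|L| − L_z,max = (2√3 − 3)ℏ ≈ 0.4641ℏ.
cos θ_min = 3/√12, so θ_min ≈ 30.00°.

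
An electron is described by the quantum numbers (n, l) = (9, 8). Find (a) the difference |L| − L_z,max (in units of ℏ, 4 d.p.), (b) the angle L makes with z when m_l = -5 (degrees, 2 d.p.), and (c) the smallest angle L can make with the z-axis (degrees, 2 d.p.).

|L|−L_z,max ≈ 0.4853ℏ; θ(m_l=-5) ≈ 126.10°; θ_min ≈ 19.47°

|L| − L_z,max = (6√2 − 8)ℏ ≈ 0.4853ℏ.
For m_l = -5: cos θ = -5/√72, θ ≈ 126.10°.
cos θ_min = 8/√72, so θ_min ≈ 19.47°.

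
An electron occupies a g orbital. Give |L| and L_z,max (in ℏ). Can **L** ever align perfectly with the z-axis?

No: L_z,max = 4ℏ < |L| = 2√5 ℏ ≈ 4.472ℏ

A g state has l = 4.
|L| = 2√5 ℏ ≈ 4.4721ℏ, while L_z,max = lℏ = 4ℏ.
Since |L| > L_z,max, the vector can never point exactly along z; the closest it comes is θ_min = arccos(4/√20) ≈ 26.6°.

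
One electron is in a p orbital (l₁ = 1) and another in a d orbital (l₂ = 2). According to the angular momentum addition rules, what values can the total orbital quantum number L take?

L = 1, 2, 3

L runs from |1 − 2| = 1 to 1 + 2 = 3.
Allowed values: L = 1, 2, 3.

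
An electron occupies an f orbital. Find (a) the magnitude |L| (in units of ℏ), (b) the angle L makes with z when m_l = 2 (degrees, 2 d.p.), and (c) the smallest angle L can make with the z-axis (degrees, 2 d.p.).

F corresponds to l = 3.
|L| = ℏ√(3·4) = 2√3 ℏ ≈ 3.464ℏ.
For m_l = 2: cos θ = 2/√12, θ ≈ 54.74°.
cos θ_min = 3/√12, so θ_min ≈ 30.00°.

|L| = 2√3 ℏ ≈ 3.464ℏ; θ(m_l=2) ≈ 54.74°; θ_min ≈ 30.00°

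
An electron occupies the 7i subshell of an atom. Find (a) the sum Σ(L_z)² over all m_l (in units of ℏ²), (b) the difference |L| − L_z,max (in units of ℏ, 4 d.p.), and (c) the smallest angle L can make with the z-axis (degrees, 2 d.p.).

For 7i, l = 6.
Σ m_l² = 182, so Σ(L_z)² = 182 ℏ².
|L| − L_z,max = (√42 − 6)ℏ ≈ 0.4807ℏ.
cos θ_min = 6/√42, so θ_min ≈ 22.21°.

Σ(L_z)² = 182 ℏ²; |L|−L_z,max ≈ 0.4807ℏ; θ_min ≈ 22.21°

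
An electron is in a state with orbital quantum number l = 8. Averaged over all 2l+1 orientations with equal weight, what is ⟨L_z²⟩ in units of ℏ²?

m_l runs from −8 to 8, i.e. {-8, -7, -6, -5, -4, -3, -2, -1, 0, 1, 2, 3, 4, 5, 6, 7, 8}.
⟨L_z²⟩ = ℏ²·(Σ m_l²)/(2l+1) = ℏ²·408/17 = 24ℏ².

⟨L_z²⟩ = 24 ℏ²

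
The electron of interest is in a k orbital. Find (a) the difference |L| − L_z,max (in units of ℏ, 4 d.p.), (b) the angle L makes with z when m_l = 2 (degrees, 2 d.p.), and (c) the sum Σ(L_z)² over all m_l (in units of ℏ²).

|L|−L_z,max ≈ 0.4833ℏ; θ(m_l=2) ≈ 74.50°; Σ(L_z)² = 280 ℏ²

The letter k corresponds to l = 7.
|L| − L_z,max = (2√14 − 7)ℏ ≈ 0.4833ℏ.
For m_l = 2: cos θ = 2/√56, θ ≈ 74.50°.
Σ m_l² = 280, so Σ(L_z)² = 280 ℏ².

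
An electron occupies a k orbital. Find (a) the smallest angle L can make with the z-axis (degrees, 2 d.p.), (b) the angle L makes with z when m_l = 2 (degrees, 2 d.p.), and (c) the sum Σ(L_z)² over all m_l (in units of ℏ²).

For a k orbital, l = 7.
cos θ_min = 7/√56, so θ_min ≈ 20.70°.
For m_l = 2: cos θ = 2/√56, θ ≈ 74.50°.
Σ m_l² = 280, so Σ(L_z)² = 280 ℏ².

θ_min ≈ 20.70°; θ(m_l=2) ≈ 74.50°; Σ(L_z)² = 280 ℏ²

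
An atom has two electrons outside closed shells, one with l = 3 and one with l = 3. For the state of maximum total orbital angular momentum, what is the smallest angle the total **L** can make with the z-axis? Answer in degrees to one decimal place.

θ_min ≈ 22.2°

The total orbital quantum number L ranges from |l₁ − l₂| to l₁ + l₂ in integer steps.
So L can be 0, 1, 2, 3, 4, 5, 6.
The maximum is L = 6, with |L_tot| = ℏ√(6·7) = √42 ℏ.
The minimum angle with z is arccos(6/√42) ≈ 22.2°.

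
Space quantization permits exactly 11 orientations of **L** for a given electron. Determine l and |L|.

l = 5, |L| = √30 ℏ ≈ 5.477ℏ

Since there are 2l+1 = 11 values of m_l, l = 5.
Then |L| = √(l(l+1)) ℏ = √30 ℏ.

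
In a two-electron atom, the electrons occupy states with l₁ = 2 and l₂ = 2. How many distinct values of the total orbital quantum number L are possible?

The total orbital quantum number L ranges from |l₁ − l₂| to l₁ + l₂ in integer steps.
So L can be 0, 1, 2, 3, 4.
That is 5 values.

5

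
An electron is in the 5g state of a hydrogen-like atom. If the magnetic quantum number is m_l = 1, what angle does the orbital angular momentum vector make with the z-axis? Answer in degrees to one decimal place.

θ ≈ 77.1°

For 5g, l = 4.
|L|² = l(l+1)ℏ² = 20ℏ², so |L| = 2√5 ℏ.
L_z = m_l ℏ = 1ℏ.
cos θ = L_z/|L| = 1/√20, so θ ≈ 77.1°.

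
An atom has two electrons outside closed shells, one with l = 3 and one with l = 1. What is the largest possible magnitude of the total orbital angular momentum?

L runs from |3 − 1| = 2 to 3 + 1 = 4.
L ∈ {2, 3, 4}.
The largest magnitude corresponds to L = 4: |L_tot| = ℏ√(4·5) = 2√5 ℏ.

|L_tot|_max = 2√5 ℏ ≈ 4.472ℏ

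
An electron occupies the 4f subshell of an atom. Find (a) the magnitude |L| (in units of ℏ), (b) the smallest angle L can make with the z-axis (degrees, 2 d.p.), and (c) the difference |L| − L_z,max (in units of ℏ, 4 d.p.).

For 4f, l = 3.
|L| = ℏ√(3·4) = 2√3 ℏ ≈ 3.464ℏ.
cos θ_min = 3/√12, so θ_min ≈ 30.00°.
|L| − L_z,max = (2√3 − 3)ℏ ≈ 0.4641ℏ.

|L| = 2√3 ℏ ≈ 3.464ℏ; θ_min ≈ 30.00°; |L|−L_z,max ≈ 0.4641ℏ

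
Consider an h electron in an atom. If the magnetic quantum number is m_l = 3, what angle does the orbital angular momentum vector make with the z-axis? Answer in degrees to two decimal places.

θ ≈ 56.79°

H corresponds to l = 5.
|L|² = l(l+1)ℏ² = 30ℏ², so |L| = √30 ℏ.
L_z = m_l ℏ = 3ℏ.
cos θ = L_z/|L| = 3/√30, so θ ≈ 56.79°.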